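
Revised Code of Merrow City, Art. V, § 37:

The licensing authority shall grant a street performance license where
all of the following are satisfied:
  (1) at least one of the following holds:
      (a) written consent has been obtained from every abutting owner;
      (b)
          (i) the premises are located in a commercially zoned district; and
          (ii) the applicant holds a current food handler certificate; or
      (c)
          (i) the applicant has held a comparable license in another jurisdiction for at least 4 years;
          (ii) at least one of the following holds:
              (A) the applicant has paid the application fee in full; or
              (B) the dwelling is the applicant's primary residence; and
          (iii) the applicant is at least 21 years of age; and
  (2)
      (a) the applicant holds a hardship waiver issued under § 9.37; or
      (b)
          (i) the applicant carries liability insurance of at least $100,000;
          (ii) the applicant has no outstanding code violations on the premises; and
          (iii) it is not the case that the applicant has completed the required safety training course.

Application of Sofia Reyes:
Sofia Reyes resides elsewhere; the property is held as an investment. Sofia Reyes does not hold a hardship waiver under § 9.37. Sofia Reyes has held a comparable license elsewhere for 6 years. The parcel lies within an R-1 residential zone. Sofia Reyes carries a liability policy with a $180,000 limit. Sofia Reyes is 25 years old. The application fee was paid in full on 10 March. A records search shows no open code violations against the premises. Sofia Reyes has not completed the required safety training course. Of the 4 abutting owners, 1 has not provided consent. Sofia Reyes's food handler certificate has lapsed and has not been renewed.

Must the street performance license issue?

(a) all abutters consent — not satisfied.
(i) commercially zoned — not met.
(ii) food handler cert. — fails.
So (b) is not satisfied (F AND F).
(i) prior license ≥ 4 yr — met.
(A) fee paid — met.
(B) primary residence — not met.
(ii) = T OR F = true.
(iii) age ≥ 21 — met.
(c) = T AND T AND T = true.
(1) = F OR F OR T = true.
(a) hardship waiver — not satisfied.
(i) insurance ≥ $100,000 — holds.
(ii) no code violations — holds.
(iii) not (safety training) — met.
So (b) is satisfied (T AND T AND T).
(2): F OR T → true.
Overall: T AND T → true.

Yes — granted.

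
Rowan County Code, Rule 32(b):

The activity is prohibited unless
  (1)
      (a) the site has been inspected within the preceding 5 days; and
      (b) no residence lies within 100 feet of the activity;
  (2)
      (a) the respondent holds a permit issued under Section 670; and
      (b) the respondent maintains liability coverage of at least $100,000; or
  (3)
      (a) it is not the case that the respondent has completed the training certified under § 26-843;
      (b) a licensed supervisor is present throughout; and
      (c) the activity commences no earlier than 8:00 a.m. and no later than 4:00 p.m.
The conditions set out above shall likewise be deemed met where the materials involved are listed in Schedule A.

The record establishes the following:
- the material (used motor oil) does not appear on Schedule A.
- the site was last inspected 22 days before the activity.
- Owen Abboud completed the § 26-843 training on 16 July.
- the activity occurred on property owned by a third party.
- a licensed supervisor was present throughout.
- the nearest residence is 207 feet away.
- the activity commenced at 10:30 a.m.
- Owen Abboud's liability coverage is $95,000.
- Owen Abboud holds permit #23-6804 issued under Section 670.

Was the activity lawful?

No — unlawful.

(a) site inspected — fails.
(b) no residence in 100 ft — met.
So (1) is not satisfied (F AND T).
(a) holds permit — holds.
(b) coverage ≥ $100,000 — not met.
(2) = T AND F = false.
(a) not (training certified) — not met.
(b) supervisor present — satisfied.
(c) start within hours — holds.
(3): F AND T AND T → false.
Overall = F OR F OR F = false.
Exception (Schedule A material) — not satisfied.
Result: main false OR exception false → false.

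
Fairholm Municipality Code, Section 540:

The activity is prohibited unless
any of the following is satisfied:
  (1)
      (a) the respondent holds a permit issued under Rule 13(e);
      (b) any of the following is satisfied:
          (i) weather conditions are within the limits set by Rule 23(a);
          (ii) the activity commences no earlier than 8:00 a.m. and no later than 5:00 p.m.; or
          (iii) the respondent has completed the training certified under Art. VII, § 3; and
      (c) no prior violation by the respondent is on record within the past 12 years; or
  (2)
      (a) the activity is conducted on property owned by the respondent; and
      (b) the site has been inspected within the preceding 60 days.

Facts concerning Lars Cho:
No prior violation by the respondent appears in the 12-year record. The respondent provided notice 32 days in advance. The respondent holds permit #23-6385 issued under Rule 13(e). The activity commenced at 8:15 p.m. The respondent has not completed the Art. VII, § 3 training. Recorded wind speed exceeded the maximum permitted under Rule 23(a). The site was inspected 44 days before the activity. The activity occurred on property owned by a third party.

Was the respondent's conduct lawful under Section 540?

No — unlawful.

(a) holds permit — met.
(i) weather ok — not met.
(ii) start within hours — fails.
(iii) training certified — not met.
(b): F OR F OR F → false.
(c) no prior violation — holds.
(1) = T AND F AND T = false.
(a) own property — not satisfied.
(b) site inspected — met.
So (2) is not satisfied (F AND T).
Overall: F OR F → false.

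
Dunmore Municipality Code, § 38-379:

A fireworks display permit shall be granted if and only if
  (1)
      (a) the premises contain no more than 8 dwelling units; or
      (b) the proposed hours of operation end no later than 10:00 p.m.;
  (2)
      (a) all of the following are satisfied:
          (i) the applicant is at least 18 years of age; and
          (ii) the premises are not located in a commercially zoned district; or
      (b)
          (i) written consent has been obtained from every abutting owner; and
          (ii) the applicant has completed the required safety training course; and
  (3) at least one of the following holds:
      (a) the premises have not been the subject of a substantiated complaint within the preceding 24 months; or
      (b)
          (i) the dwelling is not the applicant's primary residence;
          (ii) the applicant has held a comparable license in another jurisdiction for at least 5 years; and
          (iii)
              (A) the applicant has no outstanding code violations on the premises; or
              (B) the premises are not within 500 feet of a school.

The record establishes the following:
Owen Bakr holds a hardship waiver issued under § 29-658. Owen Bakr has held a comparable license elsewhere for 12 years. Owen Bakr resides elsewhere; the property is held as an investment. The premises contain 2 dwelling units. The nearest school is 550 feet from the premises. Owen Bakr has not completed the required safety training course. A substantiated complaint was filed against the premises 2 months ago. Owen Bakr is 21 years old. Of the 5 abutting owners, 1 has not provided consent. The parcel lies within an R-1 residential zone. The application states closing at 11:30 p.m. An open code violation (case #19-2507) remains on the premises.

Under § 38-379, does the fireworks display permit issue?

(a) ≤ 8 units — met.
(b) closes by 10 p.m. — fails.
(1): T OR F → true.
(i) age ≥ 18 — holds.
(ii) not (commercially zoned) — satisfied.
(a) = T AND T = true.
(i) all abutters consent — fails.
(ii) safety training — not met.
So (b) is not satisfied (F AND F).
(2) = T OR F = true.
(a) no complaint in 24 mo. — not satisfied.
(i) not (primary residence) — holds.
(ii) prior license ≥ 5 yr — satisfied.
(A) no code violations — fails.
(B) ≥500 ft from school — holds.
(iii): F OR T → true.
So (b) is satisfied (T AND T AND T).
(3): F OR T → true.
Overall: T AND T AND T → true.

Yes — granted.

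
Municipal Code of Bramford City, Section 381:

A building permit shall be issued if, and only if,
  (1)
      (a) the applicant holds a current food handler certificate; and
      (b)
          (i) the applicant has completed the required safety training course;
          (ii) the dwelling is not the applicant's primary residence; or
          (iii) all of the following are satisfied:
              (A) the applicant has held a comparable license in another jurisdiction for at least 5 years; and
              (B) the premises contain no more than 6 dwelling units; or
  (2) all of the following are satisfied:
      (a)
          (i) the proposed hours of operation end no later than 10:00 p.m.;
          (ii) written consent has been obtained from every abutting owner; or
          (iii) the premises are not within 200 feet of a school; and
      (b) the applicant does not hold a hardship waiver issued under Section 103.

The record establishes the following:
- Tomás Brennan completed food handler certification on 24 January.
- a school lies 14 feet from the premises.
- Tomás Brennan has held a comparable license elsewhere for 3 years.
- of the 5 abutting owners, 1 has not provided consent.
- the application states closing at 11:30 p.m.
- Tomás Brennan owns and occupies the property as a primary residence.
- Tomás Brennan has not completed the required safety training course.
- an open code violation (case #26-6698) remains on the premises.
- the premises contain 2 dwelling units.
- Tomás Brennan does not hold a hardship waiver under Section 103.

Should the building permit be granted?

(a) food handler cert. — met.
(i) safety training — not satisfied.
(ii) not (primary residence) — fails.
(A) prior license ≥ 5 yr — fails.
(B) ≤ 6 units — satisfied.
(iii): F AND T → false.
(b) = F OR F OR F = false.
(1) = T AND F = false.
(i) closes by 10 p.m. — not met.
(ii) all abutters consent — not met.
(iii) ≥200 ft from school — fails.
So (a) is not satisfied (F OR F OR F).
(b) not (hardship waiver) — satisfied.
(2) = F AND T = false.
Overall = F OR F = false.

No — denied.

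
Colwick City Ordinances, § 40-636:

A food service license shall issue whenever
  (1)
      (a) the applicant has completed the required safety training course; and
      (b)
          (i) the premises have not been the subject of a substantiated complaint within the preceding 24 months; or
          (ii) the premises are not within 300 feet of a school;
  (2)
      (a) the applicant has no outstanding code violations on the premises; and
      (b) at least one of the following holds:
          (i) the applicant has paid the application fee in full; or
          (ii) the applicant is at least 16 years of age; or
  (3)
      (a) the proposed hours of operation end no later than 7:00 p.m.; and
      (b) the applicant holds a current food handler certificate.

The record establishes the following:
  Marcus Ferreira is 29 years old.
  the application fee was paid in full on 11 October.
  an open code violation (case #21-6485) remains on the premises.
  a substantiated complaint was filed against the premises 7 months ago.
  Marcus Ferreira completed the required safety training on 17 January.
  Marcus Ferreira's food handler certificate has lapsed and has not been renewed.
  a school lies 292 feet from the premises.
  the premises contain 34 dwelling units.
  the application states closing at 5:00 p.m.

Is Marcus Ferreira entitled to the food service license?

(a) safety training — holds.
(i) no complaint in 24 mo. — fails.
(ii) ≥300 ft from school — not met.
(b) = F OR F = false.
(1): T AND F → false.
(a) no code violations — fails.
(i) fee paid — met.
(ii) age ≥ 16 — holds.
So (b) is satisfied (T OR T).
(2): F AND T → false.
(a) closes by 7 p.m. — holds.
(b) food handler cert. — fails.
So (3) is not satisfied (T AND F).
So Overall is not satisfied (F OR F OR F).

No — denied.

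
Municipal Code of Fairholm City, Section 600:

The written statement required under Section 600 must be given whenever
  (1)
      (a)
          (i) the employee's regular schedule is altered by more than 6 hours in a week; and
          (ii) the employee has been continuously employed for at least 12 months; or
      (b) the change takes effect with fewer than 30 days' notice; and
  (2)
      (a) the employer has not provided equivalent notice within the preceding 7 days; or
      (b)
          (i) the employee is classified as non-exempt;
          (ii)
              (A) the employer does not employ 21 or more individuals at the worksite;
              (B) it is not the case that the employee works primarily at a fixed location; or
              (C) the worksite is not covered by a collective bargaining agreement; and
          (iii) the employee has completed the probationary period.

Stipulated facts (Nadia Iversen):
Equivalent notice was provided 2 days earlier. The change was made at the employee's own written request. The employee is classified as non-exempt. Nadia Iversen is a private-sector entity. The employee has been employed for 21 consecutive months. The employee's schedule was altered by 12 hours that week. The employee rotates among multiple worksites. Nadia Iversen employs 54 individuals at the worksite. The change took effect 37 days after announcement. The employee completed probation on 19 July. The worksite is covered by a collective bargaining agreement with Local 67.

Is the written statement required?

Yes — required.

(i) schedule shift > 6h — satisfied.
(ii) tenure ≥ 12 mo. — met.
(a) = T AND T = true.
(b) < 30 days' notice — not met.
So (1) is satisfied (T OR F).
(a) no recent notice — not met.
(i) non-exempt — met.
(A) not (≥ 21 at site) — not satisfied.
(B) not (fixed location) — holds.
(C) no CBA — not satisfied.
So (ii) is satisfied (F OR T OR F).
(iii) past probation — holds.
So (b) is satisfied (T AND T AND T).
So (2) is satisfied (F OR T).
So Overall is satisfied (T AND T).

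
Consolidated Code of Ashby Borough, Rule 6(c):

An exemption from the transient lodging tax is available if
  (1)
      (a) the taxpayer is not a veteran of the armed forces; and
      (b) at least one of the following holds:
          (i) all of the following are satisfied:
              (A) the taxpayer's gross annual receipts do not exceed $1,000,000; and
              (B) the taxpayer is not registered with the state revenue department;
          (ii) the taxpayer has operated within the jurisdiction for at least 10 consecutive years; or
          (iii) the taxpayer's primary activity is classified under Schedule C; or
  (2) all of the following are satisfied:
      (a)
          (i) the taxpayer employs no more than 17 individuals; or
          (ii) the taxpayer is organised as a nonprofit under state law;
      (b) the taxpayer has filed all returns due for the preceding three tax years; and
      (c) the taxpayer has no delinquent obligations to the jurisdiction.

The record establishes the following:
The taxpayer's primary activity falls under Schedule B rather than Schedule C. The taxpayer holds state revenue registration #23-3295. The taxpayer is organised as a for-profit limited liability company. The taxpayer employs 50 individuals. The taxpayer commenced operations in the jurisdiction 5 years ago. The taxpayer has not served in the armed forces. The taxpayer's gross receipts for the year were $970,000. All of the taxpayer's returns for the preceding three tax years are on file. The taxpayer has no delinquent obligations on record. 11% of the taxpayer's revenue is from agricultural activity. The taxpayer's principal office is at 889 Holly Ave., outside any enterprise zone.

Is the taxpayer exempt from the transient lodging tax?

No — not exempt.

(a) not (veteran) — satisfied.
(A) receipts ≤ $1,000,000 — met.
(B) not (state-registered) — not satisfied.
(i): T AND F → false.
(ii) ≥ 10 yrs in jurisdiction — not satisfied.
(iii) Schedule C activity — fails.
(b): F OR F OR F → false.
(1): T AND F → false.
(i) ≤ 17 employees — not satisfied.
(ii) nonprofit — fails.
(a): F OR F → false.
(b) returns current — met.
(c) no delinquency — satisfied.
(2) = F AND T AND T = false.
So Overall is not satisfied (F OR F).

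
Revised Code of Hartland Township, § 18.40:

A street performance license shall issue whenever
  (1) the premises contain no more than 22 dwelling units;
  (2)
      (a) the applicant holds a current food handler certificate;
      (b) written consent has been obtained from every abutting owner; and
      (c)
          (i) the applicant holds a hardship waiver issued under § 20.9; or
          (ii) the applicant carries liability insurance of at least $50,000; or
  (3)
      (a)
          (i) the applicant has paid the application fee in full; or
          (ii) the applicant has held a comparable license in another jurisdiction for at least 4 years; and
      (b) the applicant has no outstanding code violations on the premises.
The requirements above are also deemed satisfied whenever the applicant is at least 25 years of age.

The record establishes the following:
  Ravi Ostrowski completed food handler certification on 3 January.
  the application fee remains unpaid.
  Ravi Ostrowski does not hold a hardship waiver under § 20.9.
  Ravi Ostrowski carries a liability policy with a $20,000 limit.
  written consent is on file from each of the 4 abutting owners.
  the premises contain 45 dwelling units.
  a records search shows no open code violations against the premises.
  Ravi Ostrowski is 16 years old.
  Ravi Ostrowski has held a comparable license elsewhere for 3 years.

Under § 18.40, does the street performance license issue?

(1) ≤ 22 units — fails.
(a) food handler cert. — satisfied.
(b) all abutters consent — met.
(i) hardship waiver — not met.
(ii) insurance ≥ $50,000 — not satisfied.
(c): F OR F → false.
(2) = T AND T AND F = false.
(i) fee paid — fails.
(ii) prior license ≥ 4 yr — not met.
(a) = F OR F = false.
(b) no code violations — holds.
(3) = F AND T = false.
Overall = F OR F OR F = false.
Exception (age ≥ 25) — not satisfied.
Result: main false OR exception false → false.

No — denied.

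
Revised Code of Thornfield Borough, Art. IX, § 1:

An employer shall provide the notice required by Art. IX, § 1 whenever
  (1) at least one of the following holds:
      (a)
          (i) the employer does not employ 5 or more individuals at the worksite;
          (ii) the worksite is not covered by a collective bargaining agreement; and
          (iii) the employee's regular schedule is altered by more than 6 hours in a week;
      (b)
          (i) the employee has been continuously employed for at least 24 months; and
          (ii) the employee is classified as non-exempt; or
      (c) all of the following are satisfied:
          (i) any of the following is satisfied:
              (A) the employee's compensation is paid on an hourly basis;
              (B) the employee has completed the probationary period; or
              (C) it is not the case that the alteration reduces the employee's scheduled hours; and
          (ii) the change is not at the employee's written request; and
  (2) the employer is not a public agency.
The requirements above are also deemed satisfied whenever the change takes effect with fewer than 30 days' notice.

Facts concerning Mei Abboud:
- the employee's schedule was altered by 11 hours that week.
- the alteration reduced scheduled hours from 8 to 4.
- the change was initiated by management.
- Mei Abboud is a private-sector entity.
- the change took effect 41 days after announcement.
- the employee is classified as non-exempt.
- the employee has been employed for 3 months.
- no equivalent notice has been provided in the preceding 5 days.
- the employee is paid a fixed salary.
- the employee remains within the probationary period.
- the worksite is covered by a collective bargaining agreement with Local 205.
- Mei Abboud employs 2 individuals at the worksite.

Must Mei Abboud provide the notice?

(i) not (≥ 5 at site) — holds.
(ii) no CBA — fails.
(iii) schedule shift > 6h — holds.
(a) = T AND F AND T = false.
(i) tenure ≥ 24 mo. — fails.
(ii) non-exempt — satisfied.
(b) = F AND T = false.
(A) hourly-paid — fails.
(B) past probation — not satisfied.
(C) not (hours reduced) — not met.
So (i) is not satisfied (F OR F OR F).
(ii) not employee-requested — holds.
(c): F AND T → false.
So (1) is not satisfied (F OR F OR F).
(2) not (public agency) — satisfied.
So Overall is not satisfied (F AND T).
Exception (< 30 days' notice) — not satisfied.
Result: main false OR exception false → false.

No — not required.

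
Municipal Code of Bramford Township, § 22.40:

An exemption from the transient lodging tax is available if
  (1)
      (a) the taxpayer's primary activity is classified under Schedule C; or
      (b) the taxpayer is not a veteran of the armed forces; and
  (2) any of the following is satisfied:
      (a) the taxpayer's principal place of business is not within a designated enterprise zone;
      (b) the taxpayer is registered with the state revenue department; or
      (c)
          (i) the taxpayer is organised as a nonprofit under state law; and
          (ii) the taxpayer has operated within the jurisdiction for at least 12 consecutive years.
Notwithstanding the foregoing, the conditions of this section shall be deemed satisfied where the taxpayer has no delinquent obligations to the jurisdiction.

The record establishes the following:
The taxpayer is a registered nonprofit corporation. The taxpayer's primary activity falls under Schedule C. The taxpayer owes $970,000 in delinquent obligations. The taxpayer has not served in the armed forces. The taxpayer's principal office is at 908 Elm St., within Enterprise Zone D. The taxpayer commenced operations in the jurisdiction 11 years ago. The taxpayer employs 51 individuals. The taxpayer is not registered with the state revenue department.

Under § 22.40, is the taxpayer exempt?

No — not exempt.

(a) Schedule C activity — met.
(b) not (veteran) — met.
(1): T OR T → true.
(a) not (in enterprise zone) — fails.
(b) state-registered — not satisfied.
(i) nonprofit — met.
(ii) ≥ 12 yrs in jurisdiction — fails.
(c): T AND F → false.
(2): F OR F OR F → false.
Overall = T AND F = false.
Exception (no delinquency) — not satisfied.
Result: main false OR exception false → false.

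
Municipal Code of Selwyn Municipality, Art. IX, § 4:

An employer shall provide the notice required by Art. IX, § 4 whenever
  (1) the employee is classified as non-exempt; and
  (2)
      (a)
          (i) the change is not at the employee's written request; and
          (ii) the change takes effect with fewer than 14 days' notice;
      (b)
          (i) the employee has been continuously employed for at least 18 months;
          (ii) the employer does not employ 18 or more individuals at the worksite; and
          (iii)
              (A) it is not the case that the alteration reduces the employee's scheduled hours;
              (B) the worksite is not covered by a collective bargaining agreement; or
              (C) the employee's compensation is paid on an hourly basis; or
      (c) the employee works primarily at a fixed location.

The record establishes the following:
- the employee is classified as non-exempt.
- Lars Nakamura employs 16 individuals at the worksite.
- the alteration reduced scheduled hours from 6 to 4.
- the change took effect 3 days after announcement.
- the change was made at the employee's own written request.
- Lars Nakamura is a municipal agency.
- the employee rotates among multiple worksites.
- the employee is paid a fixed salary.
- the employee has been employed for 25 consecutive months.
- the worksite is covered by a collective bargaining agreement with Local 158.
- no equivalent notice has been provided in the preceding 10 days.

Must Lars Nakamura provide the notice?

(1) non-exempt — met.
(i) not employee-requested — not satisfied.
(ii) < 14 days' notice — holds.
(a): F AND T → false.
(i) tenure ≥ 18 mo. — holds.
(ii) not (≥ 18 at site) — satisfied.
(A) not (hours reduced) — not satisfied.
(B) no CBA — fails.
(C) hourly-paid — not met.
(iii): F OR F OR F → false.
So (b) is not satisfied (T AND T AND F).
(c) fixed location — not satisfied.
(2): F OR F OR F → false.
Overall: T AND F → false.

No — not required.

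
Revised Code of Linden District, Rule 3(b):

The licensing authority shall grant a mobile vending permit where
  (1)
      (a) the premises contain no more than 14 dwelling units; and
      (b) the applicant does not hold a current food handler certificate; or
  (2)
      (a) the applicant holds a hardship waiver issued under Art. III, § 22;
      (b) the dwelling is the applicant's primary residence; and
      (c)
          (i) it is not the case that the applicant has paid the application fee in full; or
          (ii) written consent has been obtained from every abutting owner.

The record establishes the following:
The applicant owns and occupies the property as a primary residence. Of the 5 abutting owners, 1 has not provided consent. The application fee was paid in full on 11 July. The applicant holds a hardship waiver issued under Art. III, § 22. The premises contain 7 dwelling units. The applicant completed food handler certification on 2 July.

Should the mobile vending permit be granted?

(a) ≤ 14 units — holds.
(b) not (food handler cert.) — not met.
(1): T AND F → false.
(a) hardship waiver — satisfied.
(b) primary residence — satisfied.
(i) not (fee paid) — not satisfied.
(ii) all abutters consent — not satisfied.
(c): F OR F → false.
(2) = T AND T AND F = false.
Overall = F OR F = false.

No — denied.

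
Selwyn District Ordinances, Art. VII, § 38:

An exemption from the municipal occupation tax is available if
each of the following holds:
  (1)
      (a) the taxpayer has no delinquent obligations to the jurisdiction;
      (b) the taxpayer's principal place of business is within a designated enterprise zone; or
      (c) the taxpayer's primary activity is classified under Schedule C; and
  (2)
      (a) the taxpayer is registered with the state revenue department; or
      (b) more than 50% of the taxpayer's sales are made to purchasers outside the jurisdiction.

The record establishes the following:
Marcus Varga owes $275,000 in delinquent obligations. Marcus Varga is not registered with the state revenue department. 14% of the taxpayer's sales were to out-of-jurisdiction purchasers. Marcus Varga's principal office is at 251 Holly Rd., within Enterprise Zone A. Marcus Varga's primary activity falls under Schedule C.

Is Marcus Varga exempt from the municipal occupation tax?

(a) no delinquency — not met.
(b) in enterprise zone — met.
(c) Schedule C activity — holds.
So (1) is satisfied (F OR T OR T).
(a) state-registered — not met.
(b) >50% out-of-jur. sales — fails.
(2) = F OR F = false.
So Overall is not satisfied (T AND F).

No — not exempt.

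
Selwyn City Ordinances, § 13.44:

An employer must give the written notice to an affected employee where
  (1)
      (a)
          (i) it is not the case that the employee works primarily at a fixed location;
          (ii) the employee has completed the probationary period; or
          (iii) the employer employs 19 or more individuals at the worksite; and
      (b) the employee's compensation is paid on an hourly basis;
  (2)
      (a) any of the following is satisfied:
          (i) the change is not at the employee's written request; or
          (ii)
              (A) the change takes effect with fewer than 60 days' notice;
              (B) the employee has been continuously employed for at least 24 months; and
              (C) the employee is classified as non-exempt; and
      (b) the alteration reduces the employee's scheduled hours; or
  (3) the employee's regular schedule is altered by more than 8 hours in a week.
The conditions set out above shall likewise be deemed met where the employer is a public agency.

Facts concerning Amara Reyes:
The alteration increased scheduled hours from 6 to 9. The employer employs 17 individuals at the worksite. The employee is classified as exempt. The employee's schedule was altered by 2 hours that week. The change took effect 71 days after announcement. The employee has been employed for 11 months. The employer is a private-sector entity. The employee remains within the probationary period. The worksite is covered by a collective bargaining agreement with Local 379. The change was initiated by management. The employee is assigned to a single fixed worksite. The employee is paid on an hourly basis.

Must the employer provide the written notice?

No — not required.

(i) not (fixed location) — fails.
(ii) past probation — fails.
(iii) ≥ 19 at site — not satisfied.
(a) = F OR F OR F = false.
(b) hourly-paid — satisfied.
(1): F AND T → false.
(i) not employee-requested — met.
(A) < 60 days' notice — not met.
(B) tenure ≥ 24 mo. — fails.
(C) non-exempt — fails.
(ii) = F AND F AND F = false.
(a): T OR F → true.
(b) hours reduced — fails.
So (2) is not satisfied (T AND F).
(3) schedule shift > 8h — fails.
Overall: F OR F OR F → false.
Exception (public agency) — not satisfied.
Result: main false OR exception false → false.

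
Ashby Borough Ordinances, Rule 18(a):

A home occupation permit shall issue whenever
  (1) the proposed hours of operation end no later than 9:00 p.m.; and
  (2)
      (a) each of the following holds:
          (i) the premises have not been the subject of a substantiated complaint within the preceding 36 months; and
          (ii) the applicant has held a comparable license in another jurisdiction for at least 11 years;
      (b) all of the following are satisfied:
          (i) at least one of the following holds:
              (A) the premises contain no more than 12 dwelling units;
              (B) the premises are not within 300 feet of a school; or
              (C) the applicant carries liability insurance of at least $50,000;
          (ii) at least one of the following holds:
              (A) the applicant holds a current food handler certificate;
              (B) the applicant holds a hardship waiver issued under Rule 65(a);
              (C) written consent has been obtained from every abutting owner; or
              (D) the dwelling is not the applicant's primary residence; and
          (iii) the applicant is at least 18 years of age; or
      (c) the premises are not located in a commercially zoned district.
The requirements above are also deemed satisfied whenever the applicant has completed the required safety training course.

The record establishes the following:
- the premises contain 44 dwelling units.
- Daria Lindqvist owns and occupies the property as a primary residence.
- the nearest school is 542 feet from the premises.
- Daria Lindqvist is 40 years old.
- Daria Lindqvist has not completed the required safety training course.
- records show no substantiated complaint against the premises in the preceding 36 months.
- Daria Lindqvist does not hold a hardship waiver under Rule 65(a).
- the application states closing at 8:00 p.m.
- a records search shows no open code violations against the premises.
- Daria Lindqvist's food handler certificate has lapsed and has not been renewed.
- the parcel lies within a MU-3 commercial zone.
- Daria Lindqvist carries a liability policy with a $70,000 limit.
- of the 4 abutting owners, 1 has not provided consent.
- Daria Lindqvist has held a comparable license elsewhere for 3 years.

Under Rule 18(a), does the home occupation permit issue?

(1) closes by 9 p.m. — holds.
(i) no complaint in 36 mo. — met.
(ii) prior license ≥ 11 yr — not satisfied.
(a): T AND F → false.
(A) ≤ 12 units — not satisfied.
(B) ≥300 ft from school — holds.
(C) insurance ≥ $50,000 — met.
(i): F OR T OR T → true.
(A) food handler cert. — fails.
(B) hardship waiver — fails.
(C) all abutters consent — fails.
(D) not (primary residence) — fails.
(ii): F OR F OR F OR F → false.
(iii) age ≥ 18 — holds.
So (b) is not satisfied (T AND F AND T).
(c) not (commercially zoned) — fails.
(2) = F OR F OR F = false.
So Overall is not satisfied (T AND F).
Exception (safety training) — not satisfied.
Result: main false OR exception false → false.

No — denied.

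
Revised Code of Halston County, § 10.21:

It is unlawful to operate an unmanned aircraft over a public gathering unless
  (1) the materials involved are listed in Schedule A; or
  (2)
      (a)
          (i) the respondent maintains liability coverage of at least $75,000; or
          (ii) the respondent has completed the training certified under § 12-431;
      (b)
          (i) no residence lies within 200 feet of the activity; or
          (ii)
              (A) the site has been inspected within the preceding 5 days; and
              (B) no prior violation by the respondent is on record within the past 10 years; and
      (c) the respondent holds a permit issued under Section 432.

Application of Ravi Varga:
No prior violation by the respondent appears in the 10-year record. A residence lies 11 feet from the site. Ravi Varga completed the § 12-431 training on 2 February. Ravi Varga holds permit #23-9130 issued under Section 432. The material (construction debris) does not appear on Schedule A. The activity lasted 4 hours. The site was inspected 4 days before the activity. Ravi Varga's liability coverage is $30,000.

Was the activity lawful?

Yes — lawful.

(1) Schedule A material — fails.
(i) coverage ≥ $75,000 — not satisfied.
(ii) training certified — met.
(a) = F OR T = true.
(i) no residence in 200 ft — not met.
(A) site inspected — satisfied.
(B) no prior violation — met.
So (ii) is satisfied (T AND T).
(b) = F OR T = true.
(c) holds permit — holds.
(2): T AND T AND T → true.
Overall: F OR T → true.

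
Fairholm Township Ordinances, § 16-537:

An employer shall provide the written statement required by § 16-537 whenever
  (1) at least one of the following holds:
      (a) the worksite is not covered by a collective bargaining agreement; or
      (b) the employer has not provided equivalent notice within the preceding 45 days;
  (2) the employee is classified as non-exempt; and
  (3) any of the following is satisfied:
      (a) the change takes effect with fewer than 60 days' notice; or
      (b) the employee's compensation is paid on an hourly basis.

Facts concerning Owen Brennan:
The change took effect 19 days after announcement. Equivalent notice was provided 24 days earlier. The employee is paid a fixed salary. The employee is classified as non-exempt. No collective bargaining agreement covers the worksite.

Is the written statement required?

(a) no CBA — holds.
(b) no recent notice — not satisfied.
(1) = T OR F = true.
(2) non-exempt — holds.
(a) < 60 days' notice — satisfied.
(b) hourly-paid — not met.
(3): T OR F → true.
Overall = T AND T AND T = true.

Yes — required.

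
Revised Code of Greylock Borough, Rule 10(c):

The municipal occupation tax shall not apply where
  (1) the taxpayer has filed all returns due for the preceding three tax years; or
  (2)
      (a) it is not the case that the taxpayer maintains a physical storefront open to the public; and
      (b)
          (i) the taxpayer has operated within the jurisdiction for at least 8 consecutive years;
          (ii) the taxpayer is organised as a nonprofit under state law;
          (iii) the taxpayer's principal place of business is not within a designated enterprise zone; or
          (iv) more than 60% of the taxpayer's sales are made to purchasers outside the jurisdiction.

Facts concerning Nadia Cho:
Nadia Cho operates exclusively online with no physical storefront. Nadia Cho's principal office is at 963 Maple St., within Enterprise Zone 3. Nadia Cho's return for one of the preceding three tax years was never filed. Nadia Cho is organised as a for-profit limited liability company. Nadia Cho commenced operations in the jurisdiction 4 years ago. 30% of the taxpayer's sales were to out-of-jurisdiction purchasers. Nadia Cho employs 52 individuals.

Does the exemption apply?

No — not exempt.

(1) returns current — fails.
(a) not (has storefront) — holds.
(i) ≥ 8 yrs in jurisdiction — fails.
(ii) nonprofit — not satisfied.
(iii) not (in enterprise zone) — fails.
(iv) >60% out-of-jur. sales — fails.
(b): F OR F OR F OR F → false.
(2): T AND F → false.
Overall = F OR F = false.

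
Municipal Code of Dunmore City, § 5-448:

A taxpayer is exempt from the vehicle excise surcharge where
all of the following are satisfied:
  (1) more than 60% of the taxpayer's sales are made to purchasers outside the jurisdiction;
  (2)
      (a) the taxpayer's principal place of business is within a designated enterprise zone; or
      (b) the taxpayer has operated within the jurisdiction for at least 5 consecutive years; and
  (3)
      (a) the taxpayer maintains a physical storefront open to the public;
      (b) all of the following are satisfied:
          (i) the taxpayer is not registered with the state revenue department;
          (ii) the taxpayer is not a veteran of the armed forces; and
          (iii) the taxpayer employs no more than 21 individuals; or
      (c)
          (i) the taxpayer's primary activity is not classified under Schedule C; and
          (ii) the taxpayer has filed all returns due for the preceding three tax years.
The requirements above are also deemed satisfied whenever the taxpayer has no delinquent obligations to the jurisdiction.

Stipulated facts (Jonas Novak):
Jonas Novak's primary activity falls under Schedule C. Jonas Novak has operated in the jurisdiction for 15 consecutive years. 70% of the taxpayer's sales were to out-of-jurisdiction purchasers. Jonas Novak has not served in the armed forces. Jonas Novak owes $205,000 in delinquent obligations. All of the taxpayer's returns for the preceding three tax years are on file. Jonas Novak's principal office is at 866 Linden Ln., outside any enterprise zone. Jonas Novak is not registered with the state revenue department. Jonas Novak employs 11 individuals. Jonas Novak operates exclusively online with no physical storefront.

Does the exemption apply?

(1) >60% out-of-jur. sales — satisfied.
(a) in enterprise zone — fails.
(b) ≥ 5 yrs in jurisdiction — met.
(2) = F OR T = true.
(a) has storefront — not met.
(i) not (state-registered) — holds.
(ii) not (veteran) — satisfied.
(iii) ≤ 21 employees — satisfied.
So (b) is satisfied (T AND T AND T).
(i) not (Schedule C activity) — not met.
(ii) returns current — holds.
(c) = F AND T = false.
(3) = F OR T OR F = true.
Overall: T AND T AND T → true.
Exception (no delinquency) — not satisfied.
Result: main true OR exception false → true.

Yes — exempt.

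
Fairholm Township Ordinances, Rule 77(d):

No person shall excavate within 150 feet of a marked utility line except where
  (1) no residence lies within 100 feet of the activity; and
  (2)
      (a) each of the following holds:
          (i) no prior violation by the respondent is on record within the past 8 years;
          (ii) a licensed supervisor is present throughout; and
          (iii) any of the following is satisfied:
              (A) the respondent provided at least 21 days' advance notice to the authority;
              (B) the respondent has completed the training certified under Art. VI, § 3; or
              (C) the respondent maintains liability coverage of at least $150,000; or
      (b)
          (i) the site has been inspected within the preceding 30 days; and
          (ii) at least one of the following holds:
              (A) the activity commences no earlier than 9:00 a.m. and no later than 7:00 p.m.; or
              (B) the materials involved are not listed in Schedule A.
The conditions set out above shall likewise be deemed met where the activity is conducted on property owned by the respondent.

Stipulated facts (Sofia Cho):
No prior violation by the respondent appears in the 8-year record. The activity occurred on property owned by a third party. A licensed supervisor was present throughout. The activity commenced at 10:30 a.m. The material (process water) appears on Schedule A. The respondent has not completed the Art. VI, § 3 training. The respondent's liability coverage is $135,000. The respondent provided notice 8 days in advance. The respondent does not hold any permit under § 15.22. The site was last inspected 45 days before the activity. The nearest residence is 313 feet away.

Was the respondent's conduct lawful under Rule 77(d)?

(1) no residence in 100 ft — holds.
(i) no prior violation — satisfied.
(ii) supervisor present — holds.
(A) ≥21 days' notice — fails.
(B) training certified — not met.
(C) coverage ≥ $150,000 — not met.
(iii): F OR F OR F → false.
So (a) is not satisfied (T AND T AND F).
(i) site inspected — fails.
(A) start within hours — satisfied.
(B) not (Schedule A material) — fails.
So (ii) is satisfied (T OR F).
(b) = F AND T = false.
(2) = F OR F = false.
So Overall is not satisfied (T AND F).
Exception (own property) — not satisfied.
Result: main false OR exception false → false.

No — unlawful.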